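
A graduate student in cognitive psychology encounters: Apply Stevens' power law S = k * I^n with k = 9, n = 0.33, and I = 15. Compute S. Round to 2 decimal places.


S = 9 * 15^0.33
15^0.33 = 2.4441
S = 9 * 2.4441
= 22.00


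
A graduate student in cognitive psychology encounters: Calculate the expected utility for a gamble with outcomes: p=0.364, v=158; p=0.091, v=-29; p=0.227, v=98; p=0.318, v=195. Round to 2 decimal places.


EU = sum(p_i * v_i)
0.364 * 158 = 57.512
0.091 * -29 = -2.639
0.227 * 98 = 22.246
0.318 * 195 = 62.01
EU = 57.512 + -2.639 + 22.246 + 62.01
= 139.13


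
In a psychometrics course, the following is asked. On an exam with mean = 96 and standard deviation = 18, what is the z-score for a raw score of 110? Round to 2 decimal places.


z = (X - mu) / sigma
= (110 - 96) / 18
= 14 / 18
= 0.78


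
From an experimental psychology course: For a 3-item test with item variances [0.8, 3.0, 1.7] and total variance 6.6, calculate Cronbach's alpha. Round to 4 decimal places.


alpha = (k/(k-1)) * (1 - sum(s_i^2)/s_total^2)
sum(item variances) = 5.5
k/(k-1) = 3/2 = 1.5
1 - 5.5/6.6 = 1 - 0.833333 = 0.166667
alpha = 1.5 * 0.166667
= 0.2500


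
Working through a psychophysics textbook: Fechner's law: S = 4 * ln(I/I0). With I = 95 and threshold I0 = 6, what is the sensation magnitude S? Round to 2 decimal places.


S = 4 * ln(95/6)
I/I0 = 15.833333
ln(15.833333) = 2.7621
S = 4 * 2.7621
= 11.05


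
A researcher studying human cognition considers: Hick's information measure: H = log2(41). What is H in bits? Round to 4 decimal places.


H = log2(n)
H = log2(41)
= 5.3576


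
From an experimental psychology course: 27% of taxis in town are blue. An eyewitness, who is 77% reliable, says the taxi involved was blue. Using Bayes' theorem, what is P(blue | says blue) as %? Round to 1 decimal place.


P(blue | says blue) = P(says blue | blue)*P(blue) / [P(says blue | blue)*P(blue) + P(says blue | not blue)*P(not blue)]
Numerator = 0.77 * 0.27 = 0.2079
False identification = 0.23 * 0.73 = 0.1679
P = 0.2079 / (0.2079 + 0.1679)
= 0.2079 / 0.3758
As percentage = 55.3


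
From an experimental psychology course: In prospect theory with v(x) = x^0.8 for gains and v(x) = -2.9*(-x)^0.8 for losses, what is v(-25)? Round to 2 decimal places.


Since x = -25 < 0, use v(x) = -lambda*(-x)^alpha
(-x) = 25
25^0.8 = 13.1326
v(-25) = -2.9 * 13.1326
= -38.08


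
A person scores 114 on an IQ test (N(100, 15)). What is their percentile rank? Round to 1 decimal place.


z = (IQ - mean) / SD
z = (114 - 100) / 15 = 0.9333
Percentile = Phi(0.9333) * 100
Phi(0.9333) = 0.824667
= 82.5


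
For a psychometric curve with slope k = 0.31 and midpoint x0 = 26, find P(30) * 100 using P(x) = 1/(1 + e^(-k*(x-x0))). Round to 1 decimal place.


P(x) = 1/(1 + e^(-0.31*(30 - 26)))
Exponent = -0.31 * 4 = -1.24
e^(-1.24) = 0.289384
P = 1/(1 + 0.289384) = 0.775564
Percentage = 77.6


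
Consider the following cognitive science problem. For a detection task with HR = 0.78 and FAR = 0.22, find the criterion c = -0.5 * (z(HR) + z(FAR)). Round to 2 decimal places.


c = -0.5 * (z(HR) + z(FAR))
z(0.78) = 0.7722
z(0.22) = -0.7722
c = -0.5 * (0.7722 + -0.7722)
= -0.5 * 0.0
= 0.00


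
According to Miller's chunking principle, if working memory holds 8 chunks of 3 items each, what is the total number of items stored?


Total items = chunks * items_per_chunk
= 8 * 3
= 24


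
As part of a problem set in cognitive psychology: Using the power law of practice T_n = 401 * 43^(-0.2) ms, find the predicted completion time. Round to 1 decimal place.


T_n = 401 * 43^(-0.2)
43^(-0.2) = 0.47131
T_n = 401 * 0.47131
= 189.0 ms


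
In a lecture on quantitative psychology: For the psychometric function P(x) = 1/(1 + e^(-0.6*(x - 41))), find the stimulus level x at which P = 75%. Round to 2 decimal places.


At P = 0.75: 0.75 = 1/(1 + e^(-k*(x-x0)))
Solving: e^(-k*(x-x0)) = 1/3
x = x0 + ln(3)/k
ln(3) = 1.0986
x = 41 + 1.0986/0.6
= 41 + 1.831
= 42.83


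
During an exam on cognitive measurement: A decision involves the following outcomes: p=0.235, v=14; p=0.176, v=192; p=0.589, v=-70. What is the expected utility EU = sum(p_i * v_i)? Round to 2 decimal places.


EU = sum(p_i * v_i)
0.235 * 14 = 3.29
0.176 * 192 = 33.792
0.589 * -70 = -41.23
EU = 3.29 + 33.792 + -41.23
= -4.15


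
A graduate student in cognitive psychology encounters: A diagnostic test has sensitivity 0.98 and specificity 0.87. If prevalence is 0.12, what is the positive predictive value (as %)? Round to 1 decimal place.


PPV = (sens * prev) / (sens * prev + (1-spec) * (1-prev))
Numerator = 0.98 * 0.12 = 0.1176
P(positive and no disease) = (1 - spec) * (1 - prev) = (1 - 0.87) * (1 - 0.12) = 0.1144
Denominator = 0.1176 + 0.1144 = 0.232
PPV = 0.1176 / 0.232 = 0.506897
As percentage = 50.7


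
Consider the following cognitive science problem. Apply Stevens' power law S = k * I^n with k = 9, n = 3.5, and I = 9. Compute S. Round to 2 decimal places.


S = 9 * 9^3.5
9^3.5 = 2187.0
S = 9 * 2187.0
= 19683.00


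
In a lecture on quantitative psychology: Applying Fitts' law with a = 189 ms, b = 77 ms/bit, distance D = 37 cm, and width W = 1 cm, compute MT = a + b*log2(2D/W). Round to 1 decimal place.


MT = 189 + 77 * log2(2*37/1)
2D/W = 74.0
log2(74.0) = 6.2095
MT = 189 + 77 * 6.2095
= 667.1 ms


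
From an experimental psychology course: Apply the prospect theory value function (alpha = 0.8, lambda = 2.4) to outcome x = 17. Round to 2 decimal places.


Since x = 17 >= 0, use v(x) = x^0.8
17^0.8 = 9.6463
v(17) = 9.65


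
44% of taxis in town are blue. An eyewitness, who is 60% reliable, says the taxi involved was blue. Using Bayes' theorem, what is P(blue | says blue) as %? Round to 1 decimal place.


P(blue | says blue) = P(says blue | blue)*P(blue) / [P(says blue | blue)*P(blue) + P(says blue | not blue)*P(not blue)]
Numerator = 0.6 * 0.44 = 0.264
False identification = 0.4 * 0.56 = 0.224
P = 0.264 / (0.264 + 0.224)
= 0.264 / 0.488
As percentage = 54.1


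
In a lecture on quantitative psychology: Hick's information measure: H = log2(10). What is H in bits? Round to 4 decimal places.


H = log2(n)
H = log2(10)
= 3.3219


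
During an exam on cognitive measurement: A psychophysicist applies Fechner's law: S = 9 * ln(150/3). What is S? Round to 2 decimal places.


S = 9 * ln(150/3)
I/I0 = 50.0
ln(50.0) = 3.912
S = 9 * 3.912
= 35.21


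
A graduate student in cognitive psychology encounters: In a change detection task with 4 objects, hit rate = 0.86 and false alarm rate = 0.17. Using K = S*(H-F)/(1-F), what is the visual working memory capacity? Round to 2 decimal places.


K = S * (H - F) / (1 - F)
H - F = 0.69
1 - F = 0.83
K = 4 * 0.69 / 0.83
= 3.33


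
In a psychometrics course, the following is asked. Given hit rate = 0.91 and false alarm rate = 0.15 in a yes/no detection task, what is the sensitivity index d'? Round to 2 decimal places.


d' = z(HR) - z(FAR)
z(0.91) = 1.3408
z(0.15) = -1.0364
d' = 1.3408 - -1.0364
= 2.38


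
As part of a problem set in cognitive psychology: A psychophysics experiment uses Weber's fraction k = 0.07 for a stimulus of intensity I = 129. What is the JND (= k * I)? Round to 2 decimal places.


JND = k * I
JND = 0.07 * 129
= 9.03


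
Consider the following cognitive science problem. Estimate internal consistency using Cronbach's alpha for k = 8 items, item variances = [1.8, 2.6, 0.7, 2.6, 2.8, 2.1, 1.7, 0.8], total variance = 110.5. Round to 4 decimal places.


alpha = (k/(k-1)) * (1 - sum(s_i^2)/s_total^2)
sum(item variances) = 15.1
k/(k-1) = 8/7 = 1.142857
1 - 15.1/110.5 = 1 - 0.136652 = 0.863348
alpha = 1.142857 * 0.863348
= 0.9867


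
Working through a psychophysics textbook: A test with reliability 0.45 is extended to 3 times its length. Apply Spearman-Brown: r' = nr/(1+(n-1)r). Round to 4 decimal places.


r_new = n*r / (1 + (n-1)*r)
Numerator = 3 * 0.45 = 1.35
Denominator = 1 + 2 * 0.45 = 1.9
r_new = 1.35 / 1.9
= 0.7105


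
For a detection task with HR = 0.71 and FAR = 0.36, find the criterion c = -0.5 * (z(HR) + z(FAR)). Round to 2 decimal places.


c = -0.5 * (z(HR) + z(FAR))
z(0.71) = 0.5534
z(0.36) = -0.3585
c = -0.5 * (0.5534 + -0.3585)
= -0.5 * 0.1949
= -0.10


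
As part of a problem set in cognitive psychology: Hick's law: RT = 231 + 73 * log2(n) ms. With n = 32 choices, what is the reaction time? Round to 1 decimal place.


RT = 231 + 73 * log2(32)
log2(32) = 5.0
RT = 231 + 73 * 5.0
= 231 + 365.0
= 596.0 ms


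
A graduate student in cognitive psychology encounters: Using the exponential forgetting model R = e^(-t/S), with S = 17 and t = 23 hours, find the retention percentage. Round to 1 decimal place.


R = e^(-t/S)
-t/S = -23/17 = -1.352941
R = e^(-1.352941) = 0.258479
Percentage = 0.258479 * 100
= 25.8


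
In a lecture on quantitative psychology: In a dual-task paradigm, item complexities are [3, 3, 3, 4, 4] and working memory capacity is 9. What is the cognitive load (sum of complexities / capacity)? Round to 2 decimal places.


Total complexity = 3 + 3 + 3 + 4 + 4 = 17
Load = total / capacity = 17 / 9
= 1.89


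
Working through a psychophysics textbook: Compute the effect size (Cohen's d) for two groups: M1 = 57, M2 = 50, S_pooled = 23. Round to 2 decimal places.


Cohen's d = (M1 - M2) / S_pooled
= (57 - 50) / 23
= 7 / 23
= 0.30


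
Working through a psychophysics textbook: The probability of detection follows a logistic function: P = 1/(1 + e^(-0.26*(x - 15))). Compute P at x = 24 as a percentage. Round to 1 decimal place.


P(x) = 1/(1 + e^(-0.26*(24 - 15)))
Exponent = -0.26 * 9 = -2.34
e^(-2.34) = 0.096328
P = 1/(1 + 0.096328) = 0.912136
Percentage = 91.2


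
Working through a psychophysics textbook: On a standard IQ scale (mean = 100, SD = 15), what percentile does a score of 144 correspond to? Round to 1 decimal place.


z = (IQ - mean) / SD
z = (144 - 100) / 15 = 2.9333
Percentile = Phi(2.9333) * 100
Phi(2.9333) = 0.998323
= 99.8


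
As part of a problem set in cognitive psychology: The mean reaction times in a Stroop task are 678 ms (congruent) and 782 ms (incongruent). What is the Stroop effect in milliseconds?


Stroop effect = RT(incongruent) - RT(congruent)
= 782 - 678
= 104 ms


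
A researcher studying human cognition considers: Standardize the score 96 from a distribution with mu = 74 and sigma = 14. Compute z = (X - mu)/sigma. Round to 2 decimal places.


z = (X - mu) / sigma
= (96 - 74) / 14
= 22 / 14
= 1.57


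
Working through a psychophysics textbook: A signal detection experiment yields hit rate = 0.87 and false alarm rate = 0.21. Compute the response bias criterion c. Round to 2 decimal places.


c = -0.5 * (z(HR) + z(FAR))
z(0.87) = 1.1264
z(0.21) = -0.8064
c = -0.5 * (1.1264 + -0.8064)
= -0.5 * 0.32
= -0.16


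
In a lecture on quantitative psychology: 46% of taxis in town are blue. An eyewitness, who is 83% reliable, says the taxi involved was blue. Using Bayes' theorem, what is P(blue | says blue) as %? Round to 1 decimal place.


P(blue | says blue) = P(says blue | blue)*P(blue) / [P(says blue | blue)*P(blue) + P(says blue | not blue)*P(not blue)]
Numerator = 0.83 * 0.46 = 0.3818
False identification = 0.17 * 0.54 = 0.0918
P = 0.3818 / (0.3818 + 0.0918)
= 0.3818 / 0.4736
As percentage = 80.6


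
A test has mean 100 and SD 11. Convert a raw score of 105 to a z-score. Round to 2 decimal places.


z = (X - mu) / sigma
= (105 - 100) / 11
= 5 / 11
= 0.45


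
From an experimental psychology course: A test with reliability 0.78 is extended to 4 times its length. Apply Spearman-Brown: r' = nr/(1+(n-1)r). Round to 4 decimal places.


r_new = n*r / (1 + (n-1)*r)
Numerator = 4 * 0.78 = 3.12
Denominator = 1 + 3 * 0.78 = 3.34
r_new = 3.12 / 3.34
= 0.9341


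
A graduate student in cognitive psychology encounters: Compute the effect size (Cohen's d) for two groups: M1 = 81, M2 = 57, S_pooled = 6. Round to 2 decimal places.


Cohen's d = (M1 - M2) / S_pooled
= (81 - 57) / 6
= 24 / 6
= 4.00


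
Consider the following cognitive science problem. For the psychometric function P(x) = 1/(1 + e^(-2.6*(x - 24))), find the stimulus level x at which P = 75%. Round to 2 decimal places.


At P = 0.75: 0.75 = 1/(1 + e^(-k*(x-x0)))
Solving: e^(-k*(x-x0)) = 1/3
x = x0 + ln(3)/k
ln(3) = 1.0986
x = 24 + 1.0986/2.6
= 24 + 0.4225
= 24.42


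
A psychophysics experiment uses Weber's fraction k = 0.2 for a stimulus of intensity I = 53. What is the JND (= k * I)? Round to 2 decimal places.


JND = k * I
JND = 0.2 * 53
= 10.60


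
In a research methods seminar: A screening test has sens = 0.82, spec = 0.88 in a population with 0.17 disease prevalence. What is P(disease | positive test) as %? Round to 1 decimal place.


PPV = (sens * prev) / (sens * prev + (1-spec) * (1-prev))
Numerator = 0.82 * 0.17 = 0.1394
P(positive and no disease) = (1 - spec) * (1 - prev) = (1 - 0.88) * (1 - 0.17) = 0.0996
Denominator = 0.1394 + 0.0996 = 0.239
PPV = 0.1394 / 0.239 = 0.583264
As percentage = 58.3


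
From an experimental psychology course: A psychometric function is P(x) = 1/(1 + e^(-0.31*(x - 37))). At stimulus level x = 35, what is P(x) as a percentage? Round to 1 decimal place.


P(x) = 1/(1 + e^(-0.31*(35 - 37)))
Exponent = -0.31 * -2 = 0.62
e^(0.62) = 1.858928
P = 1/(1 + 1.858928) = 0.349781
Percentage = 35.0


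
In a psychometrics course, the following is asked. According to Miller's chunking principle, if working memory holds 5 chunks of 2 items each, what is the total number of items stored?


Total items = chunks * items_per_chunk
= 5 * 2
= 10


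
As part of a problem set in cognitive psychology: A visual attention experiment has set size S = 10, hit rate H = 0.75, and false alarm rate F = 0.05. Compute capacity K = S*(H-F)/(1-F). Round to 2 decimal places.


K = S * (H - F) / (1 - F)
H - F = 0.7
1 - F = 0.95
K = 10 * 0.7 / 0.95
= 7.37


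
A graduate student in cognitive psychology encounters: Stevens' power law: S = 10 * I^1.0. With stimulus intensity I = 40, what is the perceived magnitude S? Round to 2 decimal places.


S = 10 * 40^1.0
40^1.0 = 40.0
S = 10 * 40.0
= 400.00


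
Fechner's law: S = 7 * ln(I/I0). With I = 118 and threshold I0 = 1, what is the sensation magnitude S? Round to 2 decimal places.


S = 7 * ln(118/1)
I/I0 = 118.0
ln(118.0) = 4.7707
S = 7 * 4.7707
= 33.39


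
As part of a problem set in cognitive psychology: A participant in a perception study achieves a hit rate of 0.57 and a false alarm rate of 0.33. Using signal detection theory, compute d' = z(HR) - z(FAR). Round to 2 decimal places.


d' = z(HR) - z(FAR)
z(0.57) = 0.1764
z(0.33) = -0.4399
d' = 0.1764 - -0.4399
= 0.62


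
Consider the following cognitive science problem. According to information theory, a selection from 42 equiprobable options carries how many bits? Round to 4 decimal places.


H = log2(n)
H = log2(42)
= 5.3923


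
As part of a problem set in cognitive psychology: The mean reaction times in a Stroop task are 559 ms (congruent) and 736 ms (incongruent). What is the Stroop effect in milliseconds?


Stroop effect = RT(incongruent) - RT(congruent)
= 736 - 559
= 177 ms


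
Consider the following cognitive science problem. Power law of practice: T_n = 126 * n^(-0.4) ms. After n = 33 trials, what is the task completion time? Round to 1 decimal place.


T_n = 126 * 33^(-0.4)
33^(-0.4) = 0.246942
T_n = 126 * 0.246942
= 31.1 ms


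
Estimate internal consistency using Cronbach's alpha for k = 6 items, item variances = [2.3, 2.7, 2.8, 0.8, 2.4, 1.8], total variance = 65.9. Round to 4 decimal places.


alpha = (k/(k-1)) * (1 - sum(s_i^2)/s_total^2)
sum(item variances) = 12.8
k/(k-1) = 6/5 = 1.2
1 - 12.8/65.9 = 1 - 0.194234 = 0.805766
alpha = 1.2 * 0.805766
= 0.9669


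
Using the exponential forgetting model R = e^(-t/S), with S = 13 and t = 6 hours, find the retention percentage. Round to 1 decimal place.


R = e^(-t/S)
-t/S = -6/13 = -0.461538
R = e^(-0.461538) = 0.630313
Percentage = 0.630313 * 100
= 63.0


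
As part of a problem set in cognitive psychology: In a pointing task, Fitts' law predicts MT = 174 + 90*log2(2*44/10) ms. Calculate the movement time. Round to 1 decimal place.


MT = 174 + 90 * log2(2*44/10)
2D/W = 8.8
log2(8.8) = 3.1375
MT = 174 + 90 * 3.1375
= 456.4 ms


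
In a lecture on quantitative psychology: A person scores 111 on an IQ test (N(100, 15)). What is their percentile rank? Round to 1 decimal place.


z = (IQ - mean) / SD
z = (111 - 100) / 15 = 0.7333
Percentile = Phi(0.7333) * 100
Phi(0.7333) = 0.768312
= 76.8


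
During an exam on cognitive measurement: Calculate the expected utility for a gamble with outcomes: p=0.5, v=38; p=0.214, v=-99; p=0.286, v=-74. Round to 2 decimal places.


EU = sum(p_i * v_i)
0.5 * 38 = 19.0
0.214 * -99 = -21.186
0.286 * -74 = -21.164
EU = 19.0 + -21.186 + -21.164
= -23.35


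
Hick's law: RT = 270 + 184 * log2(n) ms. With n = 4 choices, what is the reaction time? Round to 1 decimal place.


RT = 270 + 184 * log2(4)
log2(4) = 2.0
RT = 270 + 184 * 2.0
= 270 + 368.0
= 638.0 ms


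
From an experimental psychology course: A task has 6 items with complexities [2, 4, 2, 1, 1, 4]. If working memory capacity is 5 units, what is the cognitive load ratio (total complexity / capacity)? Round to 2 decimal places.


Total complexity = 2 + 4 + 2 + 1 + 1 + 4 = 14
Load = total / capacity = 14 / 5
= 2.80


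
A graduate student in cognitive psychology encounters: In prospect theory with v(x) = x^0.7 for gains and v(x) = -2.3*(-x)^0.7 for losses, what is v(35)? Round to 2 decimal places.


Since x = 35 >= 0, use v(x) = x^0.7
35^0.7 = 12.0461
v(35) = 12.05


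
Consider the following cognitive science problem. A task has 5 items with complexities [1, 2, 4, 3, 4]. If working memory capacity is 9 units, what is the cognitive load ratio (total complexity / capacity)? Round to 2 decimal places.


Total complexity = 1 + 2 + 4 + 3 + 4 = 14
Load = total / capacity = 14 / 9
= 1.56


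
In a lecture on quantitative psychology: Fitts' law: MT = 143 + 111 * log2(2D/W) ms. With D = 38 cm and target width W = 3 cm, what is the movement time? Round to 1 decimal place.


MT = 143 + 111 * log2(2*38/3)
2D/W = 25.333333
log2(25.333333) = 4.663
MT = 143 + 111 * 4.663
= 660.6 ms


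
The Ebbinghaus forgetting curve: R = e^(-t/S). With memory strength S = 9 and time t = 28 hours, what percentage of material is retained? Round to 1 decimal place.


R = e^(-t/S)
-t/S = -28/9 = -3.111111
R = e^(-3.111111) = 0.044551
Percentage = 0.044551 * 100
= 4.5


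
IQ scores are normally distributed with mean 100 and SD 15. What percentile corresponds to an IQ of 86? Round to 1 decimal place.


z = (IQ - mean) / SD
z = (86 - 100) / 15 = -0.9333
Percentile = Phi(-0.9333) * 100
Phi(-0.9333) = 0.175333
= 17.5


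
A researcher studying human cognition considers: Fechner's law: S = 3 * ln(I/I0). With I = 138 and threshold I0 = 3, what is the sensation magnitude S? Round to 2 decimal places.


S = 3 * ln(138/3)
I/I0 = 46.0
ln(46.0) = 3.8286
S = 3 * 3.8286
= 11.49


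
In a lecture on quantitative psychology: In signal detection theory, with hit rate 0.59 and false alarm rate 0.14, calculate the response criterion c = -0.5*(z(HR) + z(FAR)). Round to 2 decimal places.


c = -0.5 * (z(HR) + z(FAR))
z(0.59) = 0.2275
z(0.14) = -1.0803
c = -0.5 * (0.2275 + -1.0803)
= -0.5 * -0.8528
= 0.43


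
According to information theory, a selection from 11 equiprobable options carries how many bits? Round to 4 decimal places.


H = log2(n)
H = log2(11)
= 3.4594


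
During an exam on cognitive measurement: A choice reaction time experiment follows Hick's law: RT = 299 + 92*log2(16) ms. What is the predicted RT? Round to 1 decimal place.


RT = 299 + 92 * log2(16)
log2(16) = 4.0
RT = 299 + 92 * 4.0
= 299 + 368.0
= 667.0 ms


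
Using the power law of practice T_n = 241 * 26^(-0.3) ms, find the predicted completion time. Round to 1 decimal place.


T_n = 241 * 26^(-0.3)
26^(-0.3) = 0.376277
T_n = 241 * 0.376277
= 90.7 ms


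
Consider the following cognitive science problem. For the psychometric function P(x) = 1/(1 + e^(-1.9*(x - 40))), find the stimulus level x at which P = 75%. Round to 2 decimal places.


At P = 0.75: 0.75 = 1/(1 + e^(-k*(x-x0)))
Solving: e^(-k*(x-x0)) = 1/3
x = x0 + ln(3)/k
ln(3) = 1.0986
x = 40 + 1.0986/1.9
= 40 + 0.5782
= 40.58


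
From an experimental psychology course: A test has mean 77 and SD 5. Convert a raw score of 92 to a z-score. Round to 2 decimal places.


z = (X - mu) / sigma
= (92 - 77) / 5
= 15 / 5
= 3.00


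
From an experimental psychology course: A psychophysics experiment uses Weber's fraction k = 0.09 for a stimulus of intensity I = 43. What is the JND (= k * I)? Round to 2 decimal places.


JND = k * I
JND = 0.09 * 43
= 3.87


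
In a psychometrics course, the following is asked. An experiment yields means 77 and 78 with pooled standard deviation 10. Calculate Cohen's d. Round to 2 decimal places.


Cohen's d = (M1 - M2) / S_pooled
= (77 - 78) / 10
= -1 / 10
= -0.10


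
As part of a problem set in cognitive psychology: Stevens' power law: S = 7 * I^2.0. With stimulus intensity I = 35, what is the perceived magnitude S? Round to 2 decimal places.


S = 7 * 35^2.0
35^2.0 = 1225.0
S = 7 * 1225.0
= 8575.00


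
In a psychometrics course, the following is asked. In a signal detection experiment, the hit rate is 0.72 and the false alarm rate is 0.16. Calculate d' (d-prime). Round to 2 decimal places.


d' = z(HR) - z(FAR)
z(0.72) = 0.5828
z(0.16) = -0.9945
d' = 0.5828 - -0.9945
= 1.58


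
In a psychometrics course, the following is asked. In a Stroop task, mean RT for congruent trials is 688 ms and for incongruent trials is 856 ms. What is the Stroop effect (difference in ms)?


Stroop effect = RT(incongruent) - RT(congruent)
= 856 - 688
= 168 ms


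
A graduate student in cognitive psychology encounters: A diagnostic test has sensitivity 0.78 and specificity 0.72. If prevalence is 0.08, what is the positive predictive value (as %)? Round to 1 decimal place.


PPV = (sens * prev) / (sens * prev + (1-spec) * (1-prev))
Numerator = 0.78 * 0.08 = 0.0624
P(positive and no disease) = (1 - spec) * (1 - prev) = (1 - 0.72) * (1 - 0.08) = 0.2576
Denominator = 0.0624 + 0.2576 = 0.32
PPV = 0.0624 / 0.32 = 0.195
As percentage = 19.5


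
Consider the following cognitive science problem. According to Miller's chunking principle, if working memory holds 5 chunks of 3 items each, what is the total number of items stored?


Total items = chunks * items_per_chunk
= 5 * 3
= 15


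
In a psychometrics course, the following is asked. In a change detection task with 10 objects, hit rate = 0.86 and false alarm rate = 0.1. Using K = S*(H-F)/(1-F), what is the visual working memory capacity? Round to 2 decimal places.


K = S * (H - F) / (1 - F)
H - F = 0.76
1 - F = 0.9
K = 10 * 0.76 / 0.9
= 8.44


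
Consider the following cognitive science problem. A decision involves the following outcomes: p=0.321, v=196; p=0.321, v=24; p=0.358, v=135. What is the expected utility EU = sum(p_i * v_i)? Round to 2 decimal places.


EU = sum(p_i * v_i)
0.321 * 196 = 62.916
0.321 * 24 = 7.704
0.358 * 135 = 48.33
EU = 62.916 + 7.704 + 48.33
= 118.95


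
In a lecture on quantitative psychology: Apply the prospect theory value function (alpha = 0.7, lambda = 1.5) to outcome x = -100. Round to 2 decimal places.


Since x = -100 < 0, use v(x) = -lambda*(-x)^alpha
(-x) = 100
100^0.7 = 25.1189
v(-100) = -1.5 * 25.1189
= -37.68


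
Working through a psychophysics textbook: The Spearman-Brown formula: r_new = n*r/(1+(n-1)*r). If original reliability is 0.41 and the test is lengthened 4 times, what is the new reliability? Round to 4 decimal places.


r_new = n*r / (1 + (n-1)*r)
Numerator = 4 * 0.41 = 1.64
Denominator = 1 + 3 * 0.41 = 2.23
r_new = 1.64 / 2.23
= 0.7354


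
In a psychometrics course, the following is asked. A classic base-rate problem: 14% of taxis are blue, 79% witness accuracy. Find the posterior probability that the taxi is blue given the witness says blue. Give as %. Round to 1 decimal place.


P(blue | says blue) = P(says blue | blue)*P(blue) / [P(says blue | blue)*P(blue) + P(says blue | not blue)*P(not blue)]
Numerator = 0.79 * 0.14 = 0.1106
False identification = 0.21 * 0.86 = 0.1806
P = 0.1106 / (0.1106 + 0.1806)
= 0.1106 / 0.2912
As percentage = 38.0


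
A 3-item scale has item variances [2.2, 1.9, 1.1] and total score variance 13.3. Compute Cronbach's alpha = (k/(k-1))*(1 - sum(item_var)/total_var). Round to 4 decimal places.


alpha = (k/(k-1)) * (1 - sum(s_i^2)/s_total^2)
sum(item variances) = 5.2
k/(k-1) = 3/2 = 1.5
1 - 5.2/13.3 = 1 - 0.390977 = 0.609023
alpha = 1.5 * 0.609023
= 0.9135


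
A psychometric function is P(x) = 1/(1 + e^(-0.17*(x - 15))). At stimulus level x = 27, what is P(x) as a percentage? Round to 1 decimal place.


P(x) = 1/(1 + e^(-0.17*(27 - 15)))
Exponent = -0.17 * 12 = -2.04
e^(-2.04) = 0.130029
P = 1/(1 + 0.130029) = 0.884933
Percentage = 88.5


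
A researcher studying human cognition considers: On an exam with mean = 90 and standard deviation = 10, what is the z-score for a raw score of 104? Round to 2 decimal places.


z = (X - mu) / sigma
= (104 - 90) / 10
= 14 / 10
= 1.40


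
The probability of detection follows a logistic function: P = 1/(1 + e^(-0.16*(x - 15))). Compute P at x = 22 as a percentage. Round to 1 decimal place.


P(x) = 1/(1 + e^(-0.16*(22 - 15)))
Exponent = -0.16 * 7 = -1.12
e^(-1.12) = 0.32628
P = 1/(1 + 0.32628) = 0.753989
Percentage = 75.4


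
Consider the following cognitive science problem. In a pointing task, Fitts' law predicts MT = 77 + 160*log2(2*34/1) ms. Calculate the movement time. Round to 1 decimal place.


MT = 77 + 160 * log2(2*34/1)
2D/W = 68.0
log2(68.0) = 6.0875
MT = 77 + 160 * 6.0875
= 1051.0 ms


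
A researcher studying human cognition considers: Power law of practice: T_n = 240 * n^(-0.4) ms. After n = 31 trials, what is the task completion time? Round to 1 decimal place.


T_n = 240 * 31^(-0.4)
31^(-0.4) = 0.253195
T_n = 240 * 0.253195
= 60.8 ms


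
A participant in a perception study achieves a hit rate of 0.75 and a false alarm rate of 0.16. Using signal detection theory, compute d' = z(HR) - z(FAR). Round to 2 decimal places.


d' = z(HR) - z(FAR)
z(0.75) = 0.6745
z(0.16) = -0.9945
d' = 0.6745 - -0.9945
= 1.67


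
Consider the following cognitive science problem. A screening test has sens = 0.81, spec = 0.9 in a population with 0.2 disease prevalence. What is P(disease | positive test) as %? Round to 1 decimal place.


PPV = (sens * prev) / (sens * prev + (1-spec) * (1-prev))
Numerator = 0.81 * 0.2 = 0.162
P(positive and no disease) = (1 - spec) * (1 - prev) = (1 - 0.9) * (1 - 0.2) = 0.08
Denominator = 0.162 + 0.08 = 0.242
PPV = 0.162 / 0.242 = 0.669421
As percentage = 66.9


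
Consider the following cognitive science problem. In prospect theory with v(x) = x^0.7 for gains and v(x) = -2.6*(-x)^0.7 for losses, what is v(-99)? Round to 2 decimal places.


Since x = -99 < 0, use v(x) = -lambda*(-x)^alpha
(-x) = 99
99^0.7 = 24.9428
v(-99) = -2.6 * 24.9428
= -64.85


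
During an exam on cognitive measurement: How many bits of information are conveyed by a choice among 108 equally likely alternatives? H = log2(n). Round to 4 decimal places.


H = log2(n)
H = log2(108)
= 6.7549


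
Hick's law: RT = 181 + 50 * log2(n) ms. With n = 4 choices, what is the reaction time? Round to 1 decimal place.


RT = 181 + 50 * log2(4)
log2(4) = 2.0
RT = 181 + 50 * 2.0
= 181 + 100.0
= 281.0 ms


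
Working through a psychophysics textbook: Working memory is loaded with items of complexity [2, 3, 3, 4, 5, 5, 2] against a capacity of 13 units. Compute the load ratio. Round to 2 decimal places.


Total complexity = 2 + 3 + 3 + 4 + 5 + 5 + 2 = 24
Load = total / capacity = 24 / 13
= 1.85


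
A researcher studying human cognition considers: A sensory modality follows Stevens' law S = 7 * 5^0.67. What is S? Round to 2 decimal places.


S = 7 * 5^0.67
5^0.67 = 2.9397
S = 7 * 2.9397
= 20.58


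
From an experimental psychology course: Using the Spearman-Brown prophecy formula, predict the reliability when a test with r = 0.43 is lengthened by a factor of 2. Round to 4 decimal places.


r_new = n*r / (1 + (n-1)*r)
Numerator = 2 * 0.43 = 0.86
Denominator = 1 + 1 * 0.43 = 1.43
r_new = 0.86 / 1.43
= 0.6014


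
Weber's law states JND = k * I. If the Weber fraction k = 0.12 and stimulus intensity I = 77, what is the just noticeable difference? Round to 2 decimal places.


JND = k * I
JND = 0.12 * 77
= 9.24


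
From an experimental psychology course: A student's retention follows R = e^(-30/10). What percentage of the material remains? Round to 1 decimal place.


R = e^(-t/S)
-t/S = -30/10 = -3.0
R = e^(-3.0) = 0.049787
Percentage = 0.049787 * 100
= 5.0


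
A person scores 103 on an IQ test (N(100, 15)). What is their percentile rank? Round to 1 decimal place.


z = (IQ - mean) / SD
z = (103 - 100) / 15 = 0.2
Percentile = Phi(0.2) * 100
Phi(0.2) = 0.57926
= 57.9


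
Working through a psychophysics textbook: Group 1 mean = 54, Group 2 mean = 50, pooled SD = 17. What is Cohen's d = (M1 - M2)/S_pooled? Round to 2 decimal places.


Cohen's d = (M1 - M2) / S_pooled
= (54 - 50) / 17
= 4 / 17
= 0.24


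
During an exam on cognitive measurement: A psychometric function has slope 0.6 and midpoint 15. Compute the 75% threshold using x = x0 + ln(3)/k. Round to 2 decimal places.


At P = 0.75: 0.75 = 1/(1 + e^(-k*(x-x0)))
Solving: e^(-k*(x-x0)) = 1/3
x = x0 + ln(3)/k
ln(3) = 1.0986
x = 15 + 1.0986/0.6
= 15 + 1.831
= 16.83


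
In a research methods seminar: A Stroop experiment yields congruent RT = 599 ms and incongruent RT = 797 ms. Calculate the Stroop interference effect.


Stroop effect = RT(incongruent) - RT(congruent)
= 797 - 599
= 198 ms


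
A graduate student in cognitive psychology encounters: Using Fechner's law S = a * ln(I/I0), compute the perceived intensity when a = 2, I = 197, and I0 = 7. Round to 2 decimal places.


S = 2 * ln(197/7)
I/I0 = 28.142857
ln(28.142857) = 3.3373
S = 2 * 3.3373
= 6.67


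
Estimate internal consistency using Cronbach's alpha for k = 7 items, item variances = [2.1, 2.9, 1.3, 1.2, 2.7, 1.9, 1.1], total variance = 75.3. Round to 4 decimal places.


alpha = (k/(k-1)) * (1 - sum(s_i^2)/s_total^2)
sum(item variances) = 13.2
k/(k-1) = 7/6 = 1.166667
1 - 13.2/75.3 = 1 - 0.175299 = 0.824701
alpha = 1.166667 * 0.824701
= 0.9622


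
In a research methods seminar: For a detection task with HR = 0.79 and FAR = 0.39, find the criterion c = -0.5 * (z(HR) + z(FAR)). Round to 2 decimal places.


c = -0.5 * (z(HR) + z(FAR))
z(0.79) = 0.8064
z(0.39) = -0.2793
c = -0.5 * (0.8064 + -0.2793)
= -0.5 * 0.5271
= -0.26


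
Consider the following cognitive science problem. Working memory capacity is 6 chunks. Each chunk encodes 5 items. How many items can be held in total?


Total items = chunks * items_per_chunk
= 6 * 5
= 30


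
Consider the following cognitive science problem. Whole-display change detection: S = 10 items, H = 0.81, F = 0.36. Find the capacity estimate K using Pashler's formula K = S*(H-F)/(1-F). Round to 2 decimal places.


K = S * (H - F) / (1 - F)
H - F = 0.45
1 - F = 0.64
K = 10 * 0.45 / 0.64
= 7.03


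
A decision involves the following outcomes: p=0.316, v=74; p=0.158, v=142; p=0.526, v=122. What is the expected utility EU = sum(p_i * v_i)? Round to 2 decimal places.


EU = sum(p_i * v_i)
0.316 * 74 = 23.384
0.158 * 142 = 22.436
0.526 * 122 = 64.172
EU = 23.384 + 22.436 + 64.172
= 109.99


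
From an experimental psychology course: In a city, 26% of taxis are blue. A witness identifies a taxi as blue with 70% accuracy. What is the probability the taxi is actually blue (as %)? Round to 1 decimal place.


P(blue | says blue) = P(says blue | blue)*P(blue) / [P(says blue | blue)*P(blue) + P(says blue | not blue)*P(not blue)]
Numerator = 0.7 * 0.26 = 0.182
False identification = 0.3 * 0.74 = 0.222
P = 0.182 / (0.182 + 0.222)
= 0.182 / 0.404
As percentage = 45.0


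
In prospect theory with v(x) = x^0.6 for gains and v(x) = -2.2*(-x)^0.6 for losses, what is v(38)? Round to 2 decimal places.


Since x = 38 >= 0, use v(x) = x^0.6
38^0.6 = 8.8689
v(38) = 8.87


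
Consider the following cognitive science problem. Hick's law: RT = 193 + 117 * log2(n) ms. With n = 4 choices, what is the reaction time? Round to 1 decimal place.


RT = 193 + 117 * log2(4)
log2(4) = 2.0
RT = 193 + 117 * 2.0
= 193 + 234.0
= 427.0 ms


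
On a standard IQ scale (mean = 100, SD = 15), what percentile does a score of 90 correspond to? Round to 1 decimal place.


z = (IQ - mean) / SD
z = (90 - 100) / 15 = -0.6667
Percentile = Phi(-0.6667) * 100
Phi(-0.6667) = 0.252482
= 25.2


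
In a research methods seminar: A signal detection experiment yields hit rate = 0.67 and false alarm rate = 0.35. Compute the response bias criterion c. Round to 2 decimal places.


c = -0.5 * (z(HR) + z(FAR))
z(0.67) = 0.4399
z(0.35) = -0.3853
c = -0.5 * (0.4399 + -0.3853)
= -0.5 * 0.0546
= -0.03


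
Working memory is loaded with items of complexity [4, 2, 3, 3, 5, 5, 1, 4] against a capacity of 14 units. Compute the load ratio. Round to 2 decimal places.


Total complexity = 4 + 2 + 3 + 3 + 5 + 5 + 1 + 4 = 27
Load = total / capacity = 27 / 14
= 1.93


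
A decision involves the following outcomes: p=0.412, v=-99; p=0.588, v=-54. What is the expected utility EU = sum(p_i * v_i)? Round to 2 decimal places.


EU = sum(p_i * v_i)
0.412 * -99 = -40.788
0.588 * -54 = -31.752
EU = -40.788 + -31.752
= -72.54


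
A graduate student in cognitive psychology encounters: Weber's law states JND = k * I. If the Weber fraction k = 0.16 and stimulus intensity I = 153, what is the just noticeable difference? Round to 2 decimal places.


JND = k * I
JND = 0.16 * 153
= 24.48


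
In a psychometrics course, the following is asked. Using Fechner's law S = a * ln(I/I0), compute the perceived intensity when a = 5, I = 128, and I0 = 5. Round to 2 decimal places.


S = 5 * ln(128/5)
I/I0 = 25.6
ln(25.6) = 3.2426
S = 5 * 3.2426
= 16.21


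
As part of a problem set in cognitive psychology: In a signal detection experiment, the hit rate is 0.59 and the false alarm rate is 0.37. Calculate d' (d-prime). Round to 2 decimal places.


d' = z(HR) - z(FAR)
z(0.59) = 0.2275
z(0.37) = -0.3319
d' = 0.2275 - -0.3319
= 0.56


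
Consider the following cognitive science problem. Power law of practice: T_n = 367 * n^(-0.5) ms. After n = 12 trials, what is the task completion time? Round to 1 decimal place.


T_n = 367 * 12^(-0.5)
12^(-0.5) = 0.288675
T_n = 367 * 0.288675
= 105.9 ms


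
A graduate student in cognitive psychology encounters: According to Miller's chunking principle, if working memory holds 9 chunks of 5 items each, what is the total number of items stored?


Total items = chunks * items_per_chunk
= 9 * 5
= 45


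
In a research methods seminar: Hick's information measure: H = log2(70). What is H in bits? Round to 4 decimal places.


H = log2(n)
H = log2(70)
= 6.1293


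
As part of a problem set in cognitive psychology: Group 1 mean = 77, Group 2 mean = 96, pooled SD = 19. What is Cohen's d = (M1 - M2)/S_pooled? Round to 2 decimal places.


Cohen's d = (M1 - M2) / S_pooled
= (77 - 96) / 19
= -19 / 19
= -1.00


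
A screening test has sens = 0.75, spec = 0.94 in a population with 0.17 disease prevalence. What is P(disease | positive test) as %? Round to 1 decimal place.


PPV = (sens * prev) / (sens * prev + (1-spec) * (1-prev))
Numerator = 0.75 * 0.17 = 0.1275
P(positive and no disease) = (1 - spec) * (1 - prev) = (1 - 0.94) * (1 - 0.17) = 0.0498
Denominator = 0.1275 + 0.0498 = 0.1773
PPV = 0.1275 / 0.1773 = 0.71912
As percentage = 71.9


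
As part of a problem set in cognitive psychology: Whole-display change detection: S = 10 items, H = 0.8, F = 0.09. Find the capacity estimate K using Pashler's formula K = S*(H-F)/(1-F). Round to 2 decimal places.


K = S * (H - F) / (1 - F)
H - F = 0.71
1 - F = 0.91
K = 10 * 0.71 / 0.91
= 7.80


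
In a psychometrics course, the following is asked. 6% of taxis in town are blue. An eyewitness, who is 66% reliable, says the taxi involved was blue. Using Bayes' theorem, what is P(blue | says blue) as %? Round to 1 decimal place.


P(blue | says blue) = P(says blue | blue)*P(blue) / [P(says blue | blue)*P(blue) + P(says blue | not blue)*P(not blue)]
Numerator = 0.66 * 0.06 = 0.0396
False identification = 0.34 * 0.94 = 0.3196
P = 0.0396 / (0.0396 + 0.3196)
= 0.0396 / 0.3592
As percentage = 11.0


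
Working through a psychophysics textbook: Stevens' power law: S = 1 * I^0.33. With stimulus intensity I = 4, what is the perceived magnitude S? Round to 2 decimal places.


S = 1 * 4^0.33
4^0.33 = 1.5801
S = 1 * 1.5801
= 1.58


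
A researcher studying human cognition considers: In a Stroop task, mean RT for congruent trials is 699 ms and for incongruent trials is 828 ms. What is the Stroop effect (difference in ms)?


Stroop effect = RT(incongruent) - RT(congruent)
= 828 - 699
= 129 ms


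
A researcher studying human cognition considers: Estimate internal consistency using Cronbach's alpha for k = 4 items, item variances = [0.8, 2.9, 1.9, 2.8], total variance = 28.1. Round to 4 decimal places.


alpha = (k/(k-1)) * (1 - sum(s_i^2)/s_total^2)
sum(item variances) = 8.4
k/(k-1) = 4/3 = 1.333333
1 - 8.4/28.1 = 1 - 0.298932 = 0.701068
alpha = 1.333333 * 0.701068
= 0.9348


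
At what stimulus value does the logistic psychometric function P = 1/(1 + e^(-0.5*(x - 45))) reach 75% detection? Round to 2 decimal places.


At P = 0.75: 0.75 = 1/(1 + e^(-k*(x-x0)))
Solving: e^(-k*(x-x0)) = 1/3
x = x0 + ln(3)/k
ln(3) = 1.0986
x = 45 + 1.0986/0.5
= 45 + 2.1972
= 47.20


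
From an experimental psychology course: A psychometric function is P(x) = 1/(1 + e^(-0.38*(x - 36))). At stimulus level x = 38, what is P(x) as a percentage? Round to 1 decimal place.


P(x) = 1/(1 + e^(-0.38*(38 - 36)))
Exponent = -0.38 * 2 = -0.76
e^(-0.76) = 0.467666
P = 1/(1 + 0.467666) = 0.681354
Percentage = 68.1


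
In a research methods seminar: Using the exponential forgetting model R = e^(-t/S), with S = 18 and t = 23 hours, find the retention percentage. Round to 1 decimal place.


R = e^(-t/S)
-t/S = -23/18 = -1.277778
R = e^(-1.277778) = 0.278656
Percentage = 0.278656 * 100
= 27.9


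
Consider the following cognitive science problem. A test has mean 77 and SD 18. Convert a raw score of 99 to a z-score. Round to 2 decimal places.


z = (X - mu) / sigma
= (99 - 77) / 18
= 22 / 18
= 1.22


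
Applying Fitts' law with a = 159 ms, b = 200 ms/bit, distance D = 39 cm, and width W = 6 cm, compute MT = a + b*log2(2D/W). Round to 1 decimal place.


MT = 159 + 200 * log2(2*39/6)
2D/W = 13.0
log2(13.0) = 3.7004
MT = 159 + 200 * 3.7004
= 899.1 ms


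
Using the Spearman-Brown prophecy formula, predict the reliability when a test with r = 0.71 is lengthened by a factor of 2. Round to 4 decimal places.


r_new = n*r / (1 + (n-1)*r)
Numerator = 2 * 0.71 = 1.42
Denominator = 1 + 1 * 0.71 = 1.71
r_new = 1.42 / 1.71
= 0.8304


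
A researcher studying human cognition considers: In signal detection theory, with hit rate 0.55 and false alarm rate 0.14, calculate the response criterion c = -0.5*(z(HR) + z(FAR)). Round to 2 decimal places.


c = -0.5 * (z(HR) + z(FAR))
z(0.55) = 0.1257
z(0.14) = -1.0803
c = -0.5 * (0.1257 + -1.0803)
= -0.5 * -0.9546
= 0.48


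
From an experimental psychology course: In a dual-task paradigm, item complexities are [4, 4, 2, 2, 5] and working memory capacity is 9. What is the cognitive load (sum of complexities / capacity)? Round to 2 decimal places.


Total complexity = 4 + 4 + 2 + 2 + 5 = 17
Load = total / capacity = 17 / 9
= 1.89
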